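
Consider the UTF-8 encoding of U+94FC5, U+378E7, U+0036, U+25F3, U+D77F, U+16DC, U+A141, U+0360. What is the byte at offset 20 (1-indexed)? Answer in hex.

0x85

1-indexed offset 20 is 0-indexed offset 19.
U+94FC5 → 4-byte form F2 94 BF 85 at offsets 0–3.
U+378E7 → 4-byte form F0 B7 A3 A7 at offsets 4–7.
U+0036 → 1-byte form 36 at offsets 8–8.
U+25F3 → 3-byte form E2 97 B3 at offsets 9–11.
U+D77F → 3-byte form ED 9D BF at offsets 12–14.
U+16DC → 3-byte form E1 9B 9C at offsets 15–17.
U+A141 → 3-byte form EA 85 81 at offsets 18–20.
Offset 19 falls in char 7's range; it's byte 2 of EA 85 81 = 0x85.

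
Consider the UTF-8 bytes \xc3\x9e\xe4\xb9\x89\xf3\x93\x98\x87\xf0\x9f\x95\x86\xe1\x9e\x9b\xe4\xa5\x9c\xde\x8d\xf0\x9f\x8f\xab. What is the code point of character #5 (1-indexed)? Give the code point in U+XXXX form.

Offset 0: leading byte 0xC3 = 11000011 → 2-byte char #1 = C3 9E.
Offset 2: leading byte 0xE4 = 11100100 → 3-byte char #2 = E4 B9 89.
Offset 5: leading byte 0xF3 = 11110011 → 4-byte char #3 = F3 93 98 87.
Offset 9: leading byte 0xF0 = 11110000 → 4-byte char #4 = F0 9F 95 86.
Offset 13: leading byte 0xE1 = 11100001 → 3-byte char #5 = E1 9E 9B.
Leading byte 0xE1 = 11100001 matches 1110xxxx → 3-byte sequence.
Byte 1: 0xE1 = 11100001, payload 0001 (4 bits).
Byte 2: 0x9E = 10011110 (10xxxxxx ✓), payload 011110.
Byte 3: 0x9B = 10011011 (10xxxxxx ✓), payload 011011.
Concatenate: 0001011110011011 = 0x179B (16 bits → U+179B).

U+179B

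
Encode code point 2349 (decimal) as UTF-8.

U+092D = 0x92D = 2349 decimal. In range U+0800–U+FFFF → 3-byte form: 1110xxxx 10xxxxxx 10xxxxxx.
Binary (16 bits): 0000100100101101.
Split 4+6+6: 0000 | 100100 | 101101.
Byte 1: 11100000 = 0xE0.
Byte 2: 10100100 = 0xA4.
Byte 3: 10101101 = 0xAD.

E0 A4 AD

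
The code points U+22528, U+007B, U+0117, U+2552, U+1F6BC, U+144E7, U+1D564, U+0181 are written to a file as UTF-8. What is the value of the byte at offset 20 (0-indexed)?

U+22528 → 4-byte form F0 A2 94 A8 at offsets 0–3.
U+007B → 1-byte form 7B at offsets 4–4.
U+0117 → 2-byte form C4 97 at offsets 5–6.
U+2552 → 3-byte form E2 95 92 at offsets 7–9.
U+1F6BC → 4-byte form F0 9F 9A BC at offsets 10–13.
U+144E7 → 4-byte form F0 94 93 A7 at offsets 14–17.
U+1D564 → 4-byte form F0 9D 95 A4 at offsets 18–21.
Offset 20 falls in char 7's range; it's byte 3 of F0 9D 95 A4 = 0x95.

0x95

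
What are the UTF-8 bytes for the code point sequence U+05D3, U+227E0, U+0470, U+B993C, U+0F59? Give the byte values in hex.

U+05D3: 2-byte form → D7 93.
U+227E0: 4-byte form → F0 A2 9F A0.
U+0470: 2-byte form → D1 B0.
U+B993C: 4-byte form → F2 B9 A4 BC.
U+0F59: 3-byte form → E0 BD 99.
Concatenated (15 bytes): D7 93 F0 A2 9F A0 D1 B0 F2 B9 A4 BC E0 BD 99.

D7 93 F0 A2 9F A0 D1 B0 F2 B9 A4 BC E0 BD 99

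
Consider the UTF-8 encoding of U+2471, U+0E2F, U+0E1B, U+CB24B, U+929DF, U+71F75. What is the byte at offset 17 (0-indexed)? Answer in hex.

U+2471 → 3-byte form E2 91 B1 at offsets 0–2.
U+0E2F → 3-byte form E0 B8 AF at offsets 3–5.
U+0E1B → 3-byte form E0 B8 9B at offsets 6–8.
U+CB24B → 4-byte form F3 8B 89 8B at offsets 9–12.
U+929DF → 4-byte form F2 92 A7 9F at offsets 13–16.
U+71F75 → 4-byte form F1 B1 BD B5 at offsets 17–20.
Offset 17 falls in char 6's range; it's byte 1 of F1 B1 BD B5 = 0xF1.

0xF1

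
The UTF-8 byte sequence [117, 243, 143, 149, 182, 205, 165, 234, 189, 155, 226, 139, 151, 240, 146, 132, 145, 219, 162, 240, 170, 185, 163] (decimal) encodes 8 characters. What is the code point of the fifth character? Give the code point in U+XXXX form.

U+22D7

Offset 0: leading byte 0x75 = 01110101 → 1-byte char #1 = 75.
Offset 1: leading byte 0xF3 = 11110011 → 4-byte char #2 = F3 8F 95 B6.
Offset 5: leading byte 0xCD = 11001101 → 2-byte char #3 = CD A5.
Offset 7: leading byte 0xEA = 11101010 → 3-byte char #4 = EA BD 9B.
Offset 10: leading byte 0xE2 = 11100010 → 3-byte char #5 = E2 8B 97.
Leading byte 0xE2 = 11100010 matches 1110xxxx → 3-byte sequence.
Byte 1: 0xE2 = 11100010, payload 0010 (4 bits).
Byte 2: 0x8B = 10001011 (10xxxxxx ✓), payload 001011.
Byte 3: 0x97 = 10010111 (10xxxxxx ✓), payload 010111.
Concatenate: 0010001011010111 = 0x22D7 (16 bits → U+22D7).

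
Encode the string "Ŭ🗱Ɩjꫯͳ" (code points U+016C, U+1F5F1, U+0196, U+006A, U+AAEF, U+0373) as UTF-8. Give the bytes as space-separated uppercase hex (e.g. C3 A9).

U+016C: 2-byte form → C5 AC.
U+1F5F1: 4-byte form → F0 9F 97 B1.
U+0196: 2-byte form → C6 96.
U+006A: 1-byte form → 6A.
U+AAEF: 3-byte form → EA AB AF.
U+0373: 2-byte form → CD B3.
Concatenated (14 bytes): C5 AC F0 9F 97 B1 C6 96 6A EA AB AF CD B3.

C5 AC F0 9F 97 B1 C6 96 6A EA AB AF CD B3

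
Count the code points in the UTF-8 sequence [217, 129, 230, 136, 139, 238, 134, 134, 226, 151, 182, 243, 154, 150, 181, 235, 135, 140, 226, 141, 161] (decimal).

7

Byte at offset 0: 0xD9 = 11011001 → 2-byte char (#1). Advance 2.
Byte at offset 2: 0xE6 = 11100110 → 3-byte char (#2). Advance 3.
Byte at offset 5: 0xEE = 11101110 → 3-byte char (#3). Advance 3.
Byte at offset 8: 0xE2 = 11100010 → 3-byte char (#4). Advance 3.
Byte at offset 11: 0xF3 = 11110011 → 4-byte char (#5). Advance 4.
Byte at offset 15: 0xEB = 11101011 → 3-byte char (#6). Advance 3.
Byte at offset 18: 0xE2 = 11100010 → 3-byte char (#7). Advance 3.
Reached end at offset 21 after 7 code points.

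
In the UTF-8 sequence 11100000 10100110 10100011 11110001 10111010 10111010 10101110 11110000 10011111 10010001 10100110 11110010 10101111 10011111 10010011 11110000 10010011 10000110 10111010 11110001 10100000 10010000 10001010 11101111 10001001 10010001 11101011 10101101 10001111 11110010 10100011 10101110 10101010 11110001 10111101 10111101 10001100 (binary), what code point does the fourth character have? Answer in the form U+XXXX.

U+AF7D3

Offset 0: leading byte 0xE0 = 11100000 → 3-byte char #1 = E0 A6 A3.
Offset 3: leading byte 0xF1 = 11110001 → 4-byte char #2 = F1 BA BA AE.
Offset 7: leading byte 0xF0 = 11110000 → 4-byte char #3 = F0 9F 91 A6.
Offset 11: leading byte 0xF2 = 11110010 → 4-byte char #4 = F2 AF 9F 93.
Leading byte 0xF2 = 11110010 matches 11110xxx → 4-byte sequence.
Byte 1: 0xF2 = 11110010, payload 010 (3 bits).
Byte 2: 0xAF = 10101111 (10xxxxxx ✓), payload 101111.
Byte 3: 0x9F = 10011111 (10xxxxxx ✓), payload 011111.
Byte 4: 0x93 = 10010011 (10xxxxxx ✓), payload 010011.
Concatenate: 010101111011111010011 = 0xAF7D3 (21 bits → U+AF7D3).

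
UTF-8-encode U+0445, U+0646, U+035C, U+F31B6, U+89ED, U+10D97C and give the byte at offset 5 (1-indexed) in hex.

1-indexed offset 5 is 0-indexed offset 4.
U+0445 → 2-byte form D1 85 at offsets 0–1.
U+0646 → 2-byte form D9 86 at offsets 2–3.
U+035C → 2-byte form CD 9C at offsets 4–5.
Offset 4 falls in char 3's range; it's byte 1 of CD 9C = 0xCD.

0xCD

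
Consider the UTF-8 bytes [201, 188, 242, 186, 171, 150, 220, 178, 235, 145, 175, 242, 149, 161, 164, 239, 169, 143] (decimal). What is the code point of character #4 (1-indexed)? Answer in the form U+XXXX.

U+B46F

Offset 0: leading byte 0xC9 = 11001001 → 2-byte char #1 = C9 BC.
Offset 2: leading byte 0xF2 = 11110010 → 4-byte char #2 = F2 BA AB 96.
Offset 6: leading byte 0xDC = 11011100 → 2-byte char #3 = DC B2.
Offset 8: leading byte 0xEB = 11101011 → 3-byte char #4 = EB 91 AF.
Leading byte 0xEB = 11101011 matches 1110xxxx → 3-byte sequence.
Byte 1: 0xEB = 11101011, payload 1011 (4 bits).
Byte 2: 0x91 = 10010001 (10xxxxxx ✓), payload 010001.
Byte 3: 0xAF = 10101111 (10xxxxxx ✓), payload 101111.
Concatenate: 1011010001101111 = 0xB46F (16 bits → U+B46F).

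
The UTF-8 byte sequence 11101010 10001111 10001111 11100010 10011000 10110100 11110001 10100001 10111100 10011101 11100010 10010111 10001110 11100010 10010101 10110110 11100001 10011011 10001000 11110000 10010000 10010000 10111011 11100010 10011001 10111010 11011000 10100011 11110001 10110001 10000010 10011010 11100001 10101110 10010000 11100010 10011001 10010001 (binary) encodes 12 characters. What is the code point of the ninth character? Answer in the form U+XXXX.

Offset 0: leading byte 0xEA = 11101010 → 3-byte char #1 = EA 8F 8F.
Offset 3: leading byte 0xE2 = 11100010 → 3-byte char #2 = E2 98 B4.
Offset 6: leading byte 0xF1 = 11110001 → 4-byte char #3 = F1 A1 BC 9D.
Offset 10: leading byte 0xE2 = 11100010 → 3-byte char #4 = E2 97 8E.
Offset 13: leading byte 0xE2 = 11100010 → 3-byte char #5 = E2 95 B6.
Offset 16: leading byte 0xE1 = 11100001 → 3-byte char #6 = E1 9B 88.
Offset 19: leading byte 0xF0 = 11110000 → 4-byte char #7 = F0 90 90 BB.
Offset 23: leading byte 0xE2 = 11100010 → 3-byte char #8 = E2 99 BA.
Offset 26: leading byte 0xD8 = 11011000 → 2-byte char #9 = D8 A3.
Leading byte 0xD8 = 11011000 matches 110xxxxx → 2-byte sequence.
Byte 1: 0xD8 = 11011000, payload 11000 (5 bits).
Byte 2: 0xA3 = 10100011 (10xxxxxx ✓), payload 100011.
Concatenate: 11000100011 = 0x623 (11 bits → U+0623).

U+0623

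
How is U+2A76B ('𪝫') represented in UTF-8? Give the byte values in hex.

F0 AA 9D AB

U+2A76B = 0x2A76B = 173931 decimal. In range U+10000–U+10FFFF → 4-byte form: 11110xxx 10xxxxxx 10xxxxxx 10xxxxxx.
Binary (21 bits): 000101010011101101011.
Split 3+6+6+6: 000 | 101010 | 011101 | 101011.
Byte 1: 11110000 = 0xF0.
Byte 2: 10101010 = 0xAA.
Byte 3: 10011101 = 0x9D.
Byte 4: 10101011 = 0xAB.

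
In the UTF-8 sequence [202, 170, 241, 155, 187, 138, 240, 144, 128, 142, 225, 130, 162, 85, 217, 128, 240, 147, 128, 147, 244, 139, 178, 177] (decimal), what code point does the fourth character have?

Offset 0: leading byte 0xCA = 11001010 → 2-byte char #1 = CA AA.
Offset 2: leading byte 0xF1 = 11110001 → 4-byte char #2 = F1 9B BB 8A.
Offset 6: leading byte 0xF0 = 11110000 → 4-byte char #3 = F0 90 80 8E.
Offset 10: leading byte 0xE1 = 11100001 → 3-byte char #4 = E1 82 A2.
Leading byte 0xE1 = 11100001 matches 1110xxxx → 3-byte sequence.
Byte 1: 0xE1 = 11100001, payload 0001 (4 bits).
Byte 2: 0x82 = 10000010 (10xxxxxx ✓), payload 000010.
Byte 3: 0xA2 = 10100010 (10xxxxxx ✓), payload 100010.
Concatenate: 0001000010100010 = 0x10A2 (16 bits → U+10A2).

U+10A2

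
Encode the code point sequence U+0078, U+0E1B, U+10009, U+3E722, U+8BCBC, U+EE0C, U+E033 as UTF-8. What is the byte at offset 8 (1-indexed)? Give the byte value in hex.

1-indexed offset 8 is 0-indexed offset 7.
U+0078 → 1-byte form 78 at offsets 0–0.
U+0E1B → 3-byte form E0 B8 9B at offsets 1–3.
U+10009 → 4-byte form F0 90 80 89 at offsets 4–7.
Offset 7 falls in char 3's range; it's byte 4 of F0 90 80 89 = 0x89.

0x89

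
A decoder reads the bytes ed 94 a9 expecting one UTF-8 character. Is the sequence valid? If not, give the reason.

valid

Leading byte 0xED = 11101101 → 3-byte form.
Continuation bytes 0x94=10010100, 0xA9=10101001 all match 10xxxxxx.
Decoded value 0xD529 is ≥ 0x800 (shortest form) and not a surrogate.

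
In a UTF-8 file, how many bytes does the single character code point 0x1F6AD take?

U+1F6AD = 0x1F6AD. UTF-8 uses 1 byte below 0x80, 2 below 0x800, 3 below 0x10000, 4 up to 0x10FFFF. 0x1F6AD is in U+10000–U+10FFFF → 4 bytes.

4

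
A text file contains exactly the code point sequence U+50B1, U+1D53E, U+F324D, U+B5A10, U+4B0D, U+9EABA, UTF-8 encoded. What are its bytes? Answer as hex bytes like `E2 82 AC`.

E5 82 B1 F0 9D 94 BE F3 B3 89 8D F2 B5 A8 90 E4 AC 8D F2 9E AA BA

U+50B1: 3-byte form → E5 82 B1.
U+1D53E: 4-byte form → F0 9D 94 BE.
U+F324D: 4-byte form → F3 B3 89 8D.
U+B5A10: 4-byte form → F2 B5 A8 90.
U+4B0D: 3-byte form → E4 AC 8D.
U+9EABA: 4-byte form → F2 9E AA BA.
Concatenated (22 bytes): E5 82 B1 F0 9D 94 BE F3 B3 89 8D F2 B5 A8 90 E4 AC 8D F2 9E AA BA.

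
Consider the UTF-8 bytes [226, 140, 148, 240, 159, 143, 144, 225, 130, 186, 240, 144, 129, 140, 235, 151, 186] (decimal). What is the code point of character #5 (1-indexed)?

U+B5FA

Offset 0: leading byte 0xE2 = 11100010 → 3-byte char #1 = E2 8C 94.
Offset 3: leading byte 0xF0 = 11110000 → 4-byte char #2 = F0 9F 8F 90.
Offset 7: leading byte 0xE1 = 11100001 → 3-byte char #3 = E1 82 BA.
Offset 10: leading byte 0xF0 = 11110000 → 4-byte char #4 = F0 90 81 8C.
Offset 14: leading byte 0xEB = 11101011 → 3-byte char #5 = EB 97 BA.
Leading byte 0xEB = 11101011 matches 1110xxxx → 3-byte sequence.
Byte 1: 0xEB = 11101011, payload 1011 (4 bits).
Byte 2: 0x97 = 10010111 (10xxxxxx ✓), payload 010111.
Byte 3: 0xBA = 10111010 (10xxxxxx ✓), payload 111010.
Concatenate: 1011010111111010 = 0xB5FA (16 bits → U+B5FA).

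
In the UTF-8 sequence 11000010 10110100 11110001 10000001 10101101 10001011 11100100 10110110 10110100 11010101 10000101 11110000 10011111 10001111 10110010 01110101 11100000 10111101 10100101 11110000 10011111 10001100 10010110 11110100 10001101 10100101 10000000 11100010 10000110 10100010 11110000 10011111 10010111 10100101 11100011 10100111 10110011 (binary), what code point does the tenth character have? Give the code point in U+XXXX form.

U+21A2

Offset 0: leading byte 0xC2 = 11000010 → 2-byte char #1 = C2 B4.
Offset 2: leading byte 0xF1 = 11110001 → 4-byte char #2 = F1 81 AD 8B.
Offset 6: leading byte 0xE4 = 11100100 → 3-byte char #3 = E4 B6 B4.
Offset 9: leading byte 0xD5 = 11010101 → 2-byte char #4 = D5 85.
Offset 11: leading byte 0xF0 = 11110000 → 4-byte char #5 = F0 9F 8F B2.
Offset 15: leading byte 0x75 = 01110101 → 1-byte char #6 = 75.
Offset 16: leading byte 0xE0 = 11100000 → 3-byte char #7 = E0 BD A5.
Offset 19: leading byte 0xF0 = 11110000 → 4-byte char #8 = F0 9F 8C 96.
Offset 23: leading byte 0xF4 = 11110100 → 4-byte char #9 = F4 8D A5 80.
Offset 27: leading byte 0xE2 = 11100010 → 3-byte char #10 = E2 86 A2.
Leading byte 0xE2 = 11100010 matches 1110xxxx → 3-byte sequence.
Byte 1: 0xE2 = 11100010, payload 0010 (4 bits).
Byte 2: 0x86 = 10000110 (10xxxxxx ✓), payload 000110.
Byte 3: 0xA2 = 10100010 (10xxxxxx ✓), payload 100010.
Concatenate: 0010000110100010 = 0x21A2 (16 bits → U+21A2).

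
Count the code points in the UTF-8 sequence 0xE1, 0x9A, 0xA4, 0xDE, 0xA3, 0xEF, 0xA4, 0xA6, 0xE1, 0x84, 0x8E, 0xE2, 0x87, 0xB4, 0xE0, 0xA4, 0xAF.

6

Byte at offset 0: 0xE1 = 11100001 → 3-byte char (#1). Advance 3.
Byte at offset 3: 0xDE = 11011110 → 2-byte char (#2). Advance 2.
Byte at offset 5: 0xEF = 11101111 → 3-byte char (#3). Advance 3.
Byte at offset 8: 0xE1 = 11100001 → 3-byte char (#4). Advance 3.
Byte at offset 11: 0xE2 = 11100010 → 3-byte char (#5). Advance 3.
Byte at offset 14: 0xE0 = 11100000 → 3-byte char (#6). Advance 3.
Reached end at offset 17 after 6 code points.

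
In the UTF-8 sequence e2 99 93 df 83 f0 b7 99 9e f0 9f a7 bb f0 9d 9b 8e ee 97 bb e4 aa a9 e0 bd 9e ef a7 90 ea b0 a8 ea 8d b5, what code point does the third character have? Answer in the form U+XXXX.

Offset 0: leading byte 0xE2 = 11100010 → 3-byte char #1 = E2 99 93.
Offset 3: leading byte 0xDF = 11011111 → 2-byte char #2 = DF 83.
Offset 5: leading byte 0xF0 = 11110000 → 4-byte char #3 = F0 B7 99 9E.
Leading byte 0xF0 = 11110000 matches 11110xxx → 4-byte sequence.
Byte 1: 0xF0 = 11110000, payload 000 (3 bits).
Byte 2: 0xB7 = 10110111 (10xxxxxx ✓), payload 110111.
Byte 3: 0x99 = 10011001 (10xxxxxx ✓), payload 011001.
Byte 4: 0x9E = 10011110 (10xxxxxx ✓), payload 011110.
Concatenate: 000110111011001011110 = 0x3765E (21 bits → U+3765E).

U+3765E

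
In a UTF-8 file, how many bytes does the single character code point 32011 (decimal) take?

3

U+7D0B = 0x7D0B. UTF-8 uses 1 byte below 0x80, 2 below 0x800, 3 below 0x10000, 4 up to 0x10FFFF. 0x7D0B is in U+0800–U+FFFF → 3 bytes.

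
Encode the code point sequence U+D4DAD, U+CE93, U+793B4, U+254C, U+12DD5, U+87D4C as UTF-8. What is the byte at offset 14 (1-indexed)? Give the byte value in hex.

0x8C

1-indexed offset 14 is 0-indexed offset 13.
U+D4DAD → 4-byte form F3 94 B6 AD at offsets 0–3.
U+CE93 → 3-byte form EC BA 93 at offsets 4–6.
U+793B4 → 4-byte form F1 B9 8E B4 at offsets 7–10.
U+254C → 3-byte form E2 95 8C at offsets 11–13.
Offset 13 falls in char 4's range; it's byte 3 of E2 95 8C = 0x8C.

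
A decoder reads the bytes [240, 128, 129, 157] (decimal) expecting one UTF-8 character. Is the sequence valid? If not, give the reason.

invalid (overlong encoding)

Leading byte 0xF0 = 11110000 → 4-byte form.
Continuation bytes all match 10xxxxxx. Payload decodes to 0x5D.
But 0x5D < 0x10000, the minimum for a 4-byte sequence — this is an overlong encoding.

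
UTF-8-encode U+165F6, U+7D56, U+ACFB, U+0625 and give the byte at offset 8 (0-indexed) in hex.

0xB3

U+165F6 → 4-byte form F0 96 97 B6 at offsets 0–3.
U+7D56 → 3-byte form E7 B5 96 at offsets 4–6.
U+ACFB → 3-byte form EA B3 BB at offsets 7–9.
Offset 8 falls in char 3's range; it's byte 2 of EA B3 BB = 0xB3.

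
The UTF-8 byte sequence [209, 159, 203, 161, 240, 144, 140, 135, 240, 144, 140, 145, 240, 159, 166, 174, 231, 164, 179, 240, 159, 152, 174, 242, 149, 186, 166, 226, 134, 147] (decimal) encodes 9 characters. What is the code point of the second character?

U+02E1

Offset 0: leading byte 0xD1 = 11010001 → 2-byte char #1 = D1 9F.
Offset 2: leading byte 0xCB = 11001011 → 2-byte char #2 = CB A1.
Leading byte 0xCB = 11001011 matches 110xxxxx → 2-byte sequence.
Byte 1: 0xCB = 11001011, payload 01011 (5 bits).
Byte 2: 0xA1 = 10100001 (10xxxxxx ✓), payload 100001.
Concatenate: 01011100001 = 0x2E1 (11 bits → U+02E1).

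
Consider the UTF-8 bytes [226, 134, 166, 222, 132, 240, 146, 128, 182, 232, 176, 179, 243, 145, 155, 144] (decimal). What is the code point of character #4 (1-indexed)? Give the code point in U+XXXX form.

Offset 0: leading byte 0xE2 = 11100010 → 3-byte char #1 = E2 86 A6.
Offset 3: leading byte 0xDE = 11011110 → 2-byte char #2 = DE 84.
Offset 5: leading byte 0xF0 = 11110000 → 4-byte char #3 = F0 92 80 B6.
Offset 9: leading byte 0xE8 = 11101000 → 3-byte char #4 = E8 B0 B3.
Leading byte 0xE8 = 11101000 matches 1110xxxx → 3-byte sequence.
Byte 1: 0xE8 = 11101000, payload 1000 (4 bits).
Byte 2: 0xB0 = 10110000 (10xxxxxx ✓), payload 110000.
Byte 3: 0xB3 = 10110011 (10xxxxxx ✓), payload 110011.
Concatenate: 1000110000110011 = 0x8C33 (16 bits → U+8C33).

U+8C33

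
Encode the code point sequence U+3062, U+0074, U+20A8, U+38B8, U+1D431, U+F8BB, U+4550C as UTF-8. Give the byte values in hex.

E3 81 A2 74 E2 82 A8 E3 A2 B8 F0 9D 90 B1 EF A2 BB F1 85 94 8C

U+3062: 3-byte form → E3 81 A2.
U+0074: 1-byte form → 74.
U+20A8: 3-byte form → E2 82 A8.
U+38B8: 3-byte form → E3 A2 B8.
U+1D431: 4-byte form → F0 9D 90 B1.
U+F8BB: 3-byte form → EF A2 BB.
U+4550C: 4-byte form → F1 85 94 8C.
Concatenated (21 bytes): E3 81 A2 74 E2 82 A8 E3 A2 B8 F0 9D 90 B1 EF A2 BB F1 85 94 8C.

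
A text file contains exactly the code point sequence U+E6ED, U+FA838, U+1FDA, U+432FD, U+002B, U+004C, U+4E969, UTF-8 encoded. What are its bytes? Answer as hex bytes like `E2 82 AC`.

EE 9B AD F3 BA A0 B8 E1 BF 9A F1 83 8B BD 2B 4C F1 8E A5 A9

U+E6ED: 3-byte form → EE 9B AD.
U+FA838: 4-byte form → F3 BA A0 B8.
U+1FDA: 3-byte form → E1 BF 9A.
U+432FD: 4-byte form → F1 83 8B BD.
U+002B: 1-byte form → 2B.
U+004C: 1-byte form → 4C.
U+4E969: 4-byte form → F1 8E A5 A9.
Concatenated (20 bytes): EE 9B AD F3 BA A0 B8 E1 BF 9A F1 83 8B BD 2B 4C F1 8E A5 A9.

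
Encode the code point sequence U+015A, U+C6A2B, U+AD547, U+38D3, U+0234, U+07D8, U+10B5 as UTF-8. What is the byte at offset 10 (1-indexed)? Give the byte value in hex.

0x87

1-indexed offset 10 is 0-indexed offset 9.
U+015A → 2-byte form C5 9A at offsets 0–1.
U+C6A2B → 4-byte form F3 86 A8 AB at offsets 2–5.
U+AD547 → 4-byte form F2 AD 95 87 at offsets 6–9.
Offset 9 falls in char 3's range; it's byte 4 of F2 AD 95 87 = 0x87.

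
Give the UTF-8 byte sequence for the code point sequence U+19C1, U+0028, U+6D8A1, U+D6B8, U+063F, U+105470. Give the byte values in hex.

U+19C1: 3-byte form → E1 A7 81.
U+0028: 1-byte form → 28.
U+6D8A1: 4-byte form → F1 AD A2 A1.
U+D6B8: 3-byte form → ED 9A B8.
U+063F: 2-byte form → D8 BF.
U+105470: 4-byte form → F4 85 91 B0.
Concatenated (17 bytes): E1 A7 81 28 F1 AD A2 A1 ED 9A B8 D8 BF F4 85 91 B0.

E1 A7 81 28 F1 AD A2 A1 ED 9A B8 D8 BF F4 85 91 B0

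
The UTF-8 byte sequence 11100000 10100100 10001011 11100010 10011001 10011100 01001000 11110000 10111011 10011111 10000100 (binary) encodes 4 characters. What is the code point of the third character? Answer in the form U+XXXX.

U+0048

Offset 0: leading byte 0xE0 = 11100000 → 3-byte char #1 = E0 A4 8B.
Offset 3: leading byte 0xE2 = 11100010 → 3-byte char #2 = E2 99 9C.
Offset 6: leading byte 0x48 = 01001000 → 1-byte char #3 = 48.
Leading byte 0x48 = 01001000 matches 0xxxxxxx → 1-byte sequence.
Byte 1: 0x48 = 01001000, payload 1001000 (7 bits).
Concatenate: 1001000 = 0x48 (7 bits → U+0048).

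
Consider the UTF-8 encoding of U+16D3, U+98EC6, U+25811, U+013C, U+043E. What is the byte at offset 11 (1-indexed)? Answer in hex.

1-indexed offset 11 is 0-indexed offset 10.
U+16D3 → 3-byte form E1 9B 93 at offsets 0–2.
U+98EC6 → 4-byte form F2 98 BB 86 at offsets 3–6.
U+25811 → 4-byte form F0 A5 A0 91 at offsets 7–10.
Offset 10 falls in char 3's range; it's byte 4 of F0 A5 A0 91 = 0x91.

0x91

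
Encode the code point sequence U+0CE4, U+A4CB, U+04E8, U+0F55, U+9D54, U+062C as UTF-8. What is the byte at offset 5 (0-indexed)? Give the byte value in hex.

U+0CE4 → 3-byte form E0 B3 A4 at offsets 0–2.
U+A4CB → 3-byte form EA 93 8B at offsets 3–5.
Offset 5 falls in char 2's range; it's byte 3 of EA 93 8B = 0x8B.

0x8B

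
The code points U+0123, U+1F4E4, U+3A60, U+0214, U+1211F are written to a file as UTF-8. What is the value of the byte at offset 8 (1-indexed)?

1-indexed offset 8 is 0-indexed offset 7.
U+0123 → 2-byte form C4 A3 at offsets 0–1.
U+1F4E4 → 4-byte form F0 9F 93 A4 at offsets 2–5.
U+3A60 → 3-byte form E3 A9 A0 at offsets 6–8.
Offset 7 falls in char 3's range; it's byte 2 of E3 A9 A0 = 0xA9.

0xA9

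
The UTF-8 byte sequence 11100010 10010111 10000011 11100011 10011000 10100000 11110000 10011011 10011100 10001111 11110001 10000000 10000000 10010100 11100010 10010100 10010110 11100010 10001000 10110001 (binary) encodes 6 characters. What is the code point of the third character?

Offset 0: leading byte 0xE2 = 11100010 → 3-byte char #1 = E2 97 83.
Offset 3: leading byte 0xE3 = 11100011 → 3-byte char #2 = E3 98 A0.
Offset 6: leading byte 0xF0 = 11110000 → 4-byte char #3 = F0 9B 9C 8F.
Leading byte 0xF0 = 11110000 matches 11110xxx → 4-byte sequence.
Byte 1: 0xF0 = 11110000, payload 000 (3 bits).
Byte 2: 0x9B = 10011011 (10xxxxxx ✓), payload 011011.
Byte 3: 0x9C = 10011100 (10xxxxxx ✓), payload 011100.
Byte 4: 0x8F = 10001111 (10xxxxxx ✓), payload 001111.
Concatenate: 000011011011100001111 = 0x1B70F (21 bits → U+1B70F).

U+1B70F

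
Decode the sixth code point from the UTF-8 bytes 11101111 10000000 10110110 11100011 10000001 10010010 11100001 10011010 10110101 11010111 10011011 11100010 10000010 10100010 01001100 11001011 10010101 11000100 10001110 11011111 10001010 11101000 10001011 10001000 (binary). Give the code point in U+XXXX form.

U+004C

Offset 0: leading byte 0xEF = 11101111 → 3-byte char #1 = EF 80 B6.
Offset 3: leading byte 0xE3 = 11100011 → 3-byte char #2 = E3 81 92.
Offset 6: leading byte 0xE1 = 11100001 → 3-byte char #3 = E1 9A B5.
Offset 9: leading byte 0xD7 = 11010111 → 2-byte char #4 = D7 9B.
Offset 11: leading byte 0xE2 = 11100010 → 3-byte char #5 = E2 82 A2.
Offset 14: leading byte 0x4C = 01001100 → 1-byte char #6 = 4C.
Leading byte 0x4C = 01001100 matches 0xxxxxxx → 1-byte sequence.
Byte 1: 0x4C = 01001100, payload 1001100 (7 bits).
Concatenate: 1001100 = 0x4C (7 bits → U+004C).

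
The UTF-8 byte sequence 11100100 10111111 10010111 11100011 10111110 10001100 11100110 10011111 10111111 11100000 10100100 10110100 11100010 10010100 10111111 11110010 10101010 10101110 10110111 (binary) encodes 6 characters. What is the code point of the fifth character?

U+253F

Offset 0: leading byte 0xE4 = 11100100 → 3-byte char #1 = E4 BF 97.
Offset 3: leading byte 0xE3 = 11100011 → 3-byte char #2 = E3 BE 8C.
Offset 6: leading byte 0xE6 = 11100110 → 3-byte char #3 = E6 9F BF.
Offset 9: leading byte 0xE0 = 11100000 → 3-byte char #4 = E0 A4 B4.
Offset 12: leading byte 0xE2 = 11100010 → 3-byte char #5 = E2 94 BF.
Leading byte 0xE2 = 11100010 matches 1110xxxx → 3-byte sequence.
Byte 1: 0xE2 = 11100010, payload 0010 (4 bits).
Byte 2: 0x94 = 10010100 (10xxxxxx ✓), payload 010100.
Byte 3: 0xBF = 10111111 (10xxxxxx ✓), payload 111111.
Concatenate: 0010010100111111 = 0x253F (16 bits → U+253F).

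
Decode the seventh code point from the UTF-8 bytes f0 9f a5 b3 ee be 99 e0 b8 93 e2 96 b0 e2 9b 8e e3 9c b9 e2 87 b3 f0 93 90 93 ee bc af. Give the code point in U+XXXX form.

U+21F3

Offset 0: leading byte 0xF0 = 11110000 → 4-byte char #1 = F0 9F A5 B3.
Offset 4: leading byte 0xEE = 11101110 → 3-byte char #2 = EE BE 99.
Offset 7: leading byte 0xE0 = 11100000 → 3-byte char #3 = E0 B8 93.
Offset 10: leading byte 0xE2 = 11100010 → 3-byte char #4 = E2 96 B0.
Offset 13: leading byte 0xE2 = 11100010 → 3-byte char #5 = E2 9B 8E.
Offset 16: leading byte 0xE3 = 11100011 → 3-byte char #6 = E3 9C B9.
Offset 19: leading byte 0xE2 = 11100010 → 3-byte char #7 = E2 87 B3.
Leading byte 0xE2 = 11100010 matches 1110xxxx → 3-byte sequence.
Byte 1: 0xE2 = 11100010, payload 0010 (4 bits).
Byte 2: 0x87 = 10000111 (10xxxxxx ✓), payload 000111.
Byte 3: 0xB3 = 10110011 (10xxxxxx ✓), payload 110011.
Concatenate: 0010000111110011 = 0x21F3 (16 bits → U+21F3).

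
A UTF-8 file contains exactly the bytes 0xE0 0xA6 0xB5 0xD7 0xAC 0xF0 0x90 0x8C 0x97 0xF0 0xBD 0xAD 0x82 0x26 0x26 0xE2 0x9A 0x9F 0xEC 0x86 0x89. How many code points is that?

8

Byte at offset 0: 0xE0 = 11100000 → 3-byte char (#1). Advance 3.
Byte at offset 3: 0xD7 = 11010111 → 2-byte char (#2). Advance 2.
Byte at offset 5: 0xF0 = 11110000 → 4-byte char (#3). Advance 4.
Byte at offset 9: 0xF0 = 11110000 → 4-byte char (#4). Advance 4.
Byte at offset 13: 0x26 = 00100110 → 1-byte char (#5). Advance 1.
Byte at offset 14: 0x26 = 00100110 → 1-byte char (#6). Advance 1.
Byte at offset 15: 0xE2 = 11100010 → 3-byte char (#7). Advance 3.
Byte at offset 18: 0xEC = 11101100 → 3-byte char (#8). Advance 3.
Reached end at offset 21 after 8 code points.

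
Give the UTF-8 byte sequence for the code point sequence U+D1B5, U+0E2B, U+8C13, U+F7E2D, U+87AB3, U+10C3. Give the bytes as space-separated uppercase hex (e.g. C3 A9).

ED 86 B5 E0 B8 AB E8 B0 93 F3 B7 B8 AD F2 87 AA B3 E1 83 83

U+D1B5: 3-byte form → ED 86 B5.
U+0E2B: 3-byte form → E0 B8 AB.
U+8C13: 3-byte form → E8 B0 93.
U+F7E2D: 4-byte form → F3 B7 B8 AD.
U+87AB3: 4-byte form → F2 87 AA B3.
U+10C3: 3-byte form → E1 83 83.
Concatenated (20 bytes): ED 86 B5 E0 B8 AB E8 B0 93 F3 B7 B8 AD F2 87 AA B3 E1 83 83.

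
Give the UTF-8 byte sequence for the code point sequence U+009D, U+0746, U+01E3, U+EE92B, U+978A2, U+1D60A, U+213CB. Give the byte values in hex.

C2 9D DD 86 C7 A3 F3 AE A4 AB F2 97 A2 A2 F0 9D 98 8A F0 A1 8F 8B

U+009D: 2-byte form → C2 9D.
U+0746: 2-byte form → DD 86.
U+01E3: 2-byte form → C7 A3.
U+EE92B: 4-byte form → F3 AE A4 AB.
U+978A2: 4-byte form → F2 97 A2 A2.
U+1D60A: 4-byte form → F0 9D 98 8A.
U+213CB: 4-byte form → F0 A1 8F 8B.
Concatenated (22 bytes): C2 9D DD 86 C7 A3 F3 AE A4 AB F2 97 A2 A2 F0 9D 98 8A F0 A1 8F 8B.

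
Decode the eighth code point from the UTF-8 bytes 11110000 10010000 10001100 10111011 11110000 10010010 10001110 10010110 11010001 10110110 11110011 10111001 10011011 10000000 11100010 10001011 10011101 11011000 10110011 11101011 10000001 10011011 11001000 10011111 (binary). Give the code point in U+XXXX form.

U+021F

Offset 0: leading byte 0xF0 = 11110000 → 4-byte char #1 = F0 90 8C BB.
Offset 4: leading byte 0xF0 = 11110000 → 4-byte char #2 = F0 92 8E 96.
Offset 8: leading byte 0xD1 = 11010001 → 2-byte char #3 = D1 B6.
Offset 10: leading byte 0xF3 = 11110011 → 4-byte char #4 = F3 B9 9B 80.
Offset 14: leading byte 0xE2 = 11100010 → 3-byte char #5 = E2 8B 9D.
Offset 17: leading byte 0xD8 = 11011000 → 2-byte char #6 = D8 B3.
Offset 19: leading byte 0xEB = 11101011 → 3-byte char #7 = EB 81 9B.
Offset 22: leading byte 0xC8 = 11001000 → 2-byte char #8 = C8 9F.
Leading byte 0xC8 = 11001000 matches 110xxxxx → 2-byte sequence.
Byte 1: 0xC8 = 11001000, payload 01000 (5 bits).
Byte 2: 0x9F = 10011111 (10xxxxxx ✓), payload 011111.
Concatenate: 01000011111 = 0x21F (11 bits → U+021F).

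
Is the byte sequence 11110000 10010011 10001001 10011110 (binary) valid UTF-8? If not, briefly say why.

Leading byte 0xF0 = 11110000 → 4-byte form.
Continuation bytes 0x93=10010011, 0x89=10001001, 0x9E=10011110 all match 10xxxxxx.
Decoded value 0x1325E is ≥ 0x10000 (shortest form) and not a surrogate.

valid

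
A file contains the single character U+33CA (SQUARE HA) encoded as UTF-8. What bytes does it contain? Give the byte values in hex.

E3 8F 8A

U+33CA = 0x33CA = 13258 decimal. In range U+0800–U+FFFF → 3-byte form: 1110xxxx 10xxxxxx 10xxxxxx.
Binary (16 bits): 0011001111001010.
Split 4+6+6: 0011 | 001111 | 001010.
Byte 1: 11100011 = 0xE3.
Byte 2: 10001111 = 0x8F.
Byte 3: 10001010 = 0x8A.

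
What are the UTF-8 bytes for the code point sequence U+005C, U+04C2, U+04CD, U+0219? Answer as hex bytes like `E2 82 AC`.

U+005C: 1-byte form → 5C.
U+04C2: 2-byte form → D3 82.
U+04CD: 2-byte form → D3 8D.
U+0219: 2-byte form → C8 99.
Concatenated (7 bytes): 5C D3 82 D3 8D C8 99.

5C D3 82 D3 8D C8 99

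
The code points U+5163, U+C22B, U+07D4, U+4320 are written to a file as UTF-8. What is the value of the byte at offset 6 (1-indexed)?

0xAB

1-indexed offset 6 is 0-indexed offset 5.
U+5163 → 3-byte form E5 85 A3 at offsets 0–2.
U+C22B → 3-byte form EC 88 AB at offsets 3–5.
Offset 5 falls in char 2's range; it's byte 3 of EC 88 AB = 0xAB.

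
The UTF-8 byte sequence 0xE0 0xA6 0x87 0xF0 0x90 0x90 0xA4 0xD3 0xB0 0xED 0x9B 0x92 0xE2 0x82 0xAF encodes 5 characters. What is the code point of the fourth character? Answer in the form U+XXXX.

U+D6D2

Offset 0: leading byte 0xE0 = 11100000 → 3-byte char #1 = E0 A6 87.
Offset 3: leading byte 0xF0 = 11110000 → 4-byte char #2 = F0 90 90 A4.
Offset 7: leading byte 0xD3 = 11010011 → 2-byte char #3 = D3 B0.
Offset 9: leading byte 0xED = 11101101 → 3-byte char #4 = ED 9B 92.
Leading byte 0xED = 11101101 matches 1110xxxx → 3-byte sequence.
Byte 1: 0xED = 11101101, payload 1101 (4 bits).
Byte 2: 0x9B = 10011011 (10xxxxxx ✓), payload 011011.
Byte 3: 0x92 = 10010010 (10xxxxxx ✓), payload 010010.
Concatenate: 1101011011010010 = 0xD6D2 (16 bits → U+D6D2).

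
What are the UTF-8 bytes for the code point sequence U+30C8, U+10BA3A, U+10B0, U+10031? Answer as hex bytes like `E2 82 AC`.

U+30C8: 3-byte form → E3 83 88.
U+10BA3A: 4-byte form → F4 8B A8 BA.
U+10B0: 3-byte form → E1 82 B0.
U+10031: 4-byte form → F0 90 80 B1.
Concatenated (14 bytes): E3 83 88 F4 8B A8 BA E1 82 B0 F0 90 80 B1.

E3 83 88 F4 8B A8 BA E1 82 B0 F0 90 80 B1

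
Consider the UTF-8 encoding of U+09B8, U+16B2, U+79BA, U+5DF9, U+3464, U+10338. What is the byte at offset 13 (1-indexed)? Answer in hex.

1-indexed offset 13 is 0-indexed offset 12.
U+09B8 → 3-byte form E0 A6 B8 at offsets 0–2.
U+16B2 → 3-byte form E1 9A B2 at offsets 3–5.
U+79BA → 3-byte form E7 A6 BA at offsets 6–8.
U+5DF9 → 3-byte form E5 B7 B9 at offsets 9–11.
U+3464 → 3-byte form E3 91 A4 at offsets 12–14.
Offset 12 falls in char 5's range; it's byte 1 of E3 91 A4 = 0xE3.

0xE3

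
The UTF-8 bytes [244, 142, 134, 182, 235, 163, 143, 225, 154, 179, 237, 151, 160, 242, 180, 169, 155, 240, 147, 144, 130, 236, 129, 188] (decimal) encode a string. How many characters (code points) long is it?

Byte at offset 0: 0xF4 = 11110100 → 4-byte char (#1). Advance 4.
Byte at offset 4: 0xEB = 11101011 → 3-byte char (#2). Advance 3.
Byte at offset 7: 0xE1 = 11100001 → 3-byte char (#3). Advance 3.
Byte at offset 10: 0xED = 11101101 → 3-byte char (#4). Advance 3.
Byte at offset 13: 0xF2 = 11110010 → 4-byte char (#5). Advance 4.
Byte at offset 17: 0xF0 = 11110000 → 4-byte char (#6). Advance 4.
Byte at offset 21: 0xEC = 11101100 → 3-byte char (#7). Advance 3.
Reached end at offset 24 after 7 code points.

7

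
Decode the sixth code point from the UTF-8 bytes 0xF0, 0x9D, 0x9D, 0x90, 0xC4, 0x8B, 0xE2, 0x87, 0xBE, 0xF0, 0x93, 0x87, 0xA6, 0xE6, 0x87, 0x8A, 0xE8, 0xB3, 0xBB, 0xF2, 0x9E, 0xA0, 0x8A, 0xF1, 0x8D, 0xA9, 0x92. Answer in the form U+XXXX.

U+8CFB

Offset 0: leading byte 0xF0 = 11110000 → 4-byte char #1 = F0 9D 9D 90.
Offset 4: leading byte 0xC4 = 11000100 → 2-byte char #2 = C4 8B.
Offset 6: leading byte 0xE2 = 11100010 → 3-byte char #3 = E2 87 BE.
Offset 9: leading byte 0xF0 = 11110000 → 4-byte char #4 = F0 93 87 A6.
Offset 13: leading byte 0xE6 = 11100110 → 3-byte char #5 = E6 87 8A.
Offset 16: leading byte 0xE8 = 11101000 → 3-byte char #6 = E8 B3 BB.
Leading byte 0xE8 = 11101000 matches 1110xxxx → 3-byte sequence.
Byte 1: 0xE8 = 11101000, payload 1000 (4 bits).
Byte 2: 0xB3 = 10110011 (10xxxxxx ✓), payload 110011.
Byte 3: 0xBB = 10111011 (10xxxxxx ✓), payload 111011.
Concatenate: 1000110011111011 = 0x8CFB (16 bits → U+8CFB).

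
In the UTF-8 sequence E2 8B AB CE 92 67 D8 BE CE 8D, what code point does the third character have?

U+0067

Offset 0: leading byte 0xE2 = 11100010 → 3-byte char #1 = E2 8B AB.
Offset 3: leading byte 0xCE = 11001110 → 2-byte char #2 = CE 92.
Offset 5: leading byte 0x67 = 01100111 → 1-byte char #3 = 67.
Leading byte 0x67 = 01100111 matches 0xxxxxxx → 1-byte sequence.
Byte 1: 0x67 = 01100111, payload 1100111 (7 bits).
Concatenate: 1100111 = 0x67 (7 bits → U+0067).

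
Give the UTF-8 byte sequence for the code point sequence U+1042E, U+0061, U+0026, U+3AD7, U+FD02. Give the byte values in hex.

U+1042E: 4-byte form → F0 90 90 AE.
U+0061: 1-byte form → 61.
U+0026: 1-byte form → 26.
U+3AD7: 3-byte form → E3 AB 97.
U+FD02: 3-byte form → EF B4 82.
Concatenated (12 bytes): F0 90 90 AE 61 26 E3 AB 97 EF B4 82.

F0 90 90 AE 61 26 E3 AB 97 EF B4 82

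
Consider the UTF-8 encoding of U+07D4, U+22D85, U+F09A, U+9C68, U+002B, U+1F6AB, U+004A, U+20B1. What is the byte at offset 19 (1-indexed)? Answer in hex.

1-indexed offset 19 is 0-indexed offset 18.
U+07D4 → 2-byte form DF 94 at offsets 0–1.
U+22D85 → 4-byte form F0 A2 B6 85 at offsets 2–5.
U+F09A → 3-byte form EF 82 9A at offsets 6–8.
U+9C68 → 3-byte form E9 B1 A8 at offsets 9–11.
U+002B → 1-byte form 2B at offsets 12–12.
U+1F6AB → 4-byte form F0 9F 9A AB at offsets 13–16.
U+004A → 1-byte form 4A at offsets 17–17.
U+20B1 → 3-byte form E2 82 B1 at offsets 18–20.
Offset 18 falls in char 8's range; it's byte 1 of E2 82 B1 = 0xE2.

0xE2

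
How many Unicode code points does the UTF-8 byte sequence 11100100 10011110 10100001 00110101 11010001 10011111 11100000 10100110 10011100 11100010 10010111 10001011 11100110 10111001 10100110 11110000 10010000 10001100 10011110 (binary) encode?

7

Byte at offset 0: 0xE4 = 11100100 → 3-byte char (#1). Advance 3.
Byte at offset 3: 0x35 = 00110101 → 1-byte char (#2). Advance 1.
Byte at offset 4: 0xD1 = 11010001 → 2-byte char (#3). Advance 2.
Byte at offset 6: 0xE0 = 11100000 → 3-byte char (#4). Advance 3.
Byte at offset 9: 0xE2 = 11100010 → 3-byte char (#5). Advance 3.
Byte at offset 12: 0xE6 = 11100110 → 3-byte char (#6). Advance 3.
Byte at offset 15: 0xF0 = 11110000 → 4-byte char (#7). Advance 4.
Reached end at offset 19 after 7 code points.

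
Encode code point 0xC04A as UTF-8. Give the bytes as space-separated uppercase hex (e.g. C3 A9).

EC 81 8A

U+C04A = 0xC04A = 49226 decimal. In range U+0800–U+FFFF → 3-byte form: 1110xxxx 10xxxxxx 10xxxxxx.
Binary (16 bits): 1100000001001010.
Split 4+6+6: 1100 | 000001 | 001010.
Byte 1: 11101100 = 0xEC.
Byte 2: 10000001 = 0x81.
Byte 3: 10001010 = 0x8A.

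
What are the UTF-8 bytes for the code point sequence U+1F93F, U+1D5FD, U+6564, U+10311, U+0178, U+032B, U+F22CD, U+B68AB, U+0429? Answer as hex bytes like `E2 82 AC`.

U+1F93F: 4-byte form → F0 9F A4 BF.
U+1D5FD: 4-byte form → F0 9D 97 BD.
U+6564: 3-byte form → E6 95 A4.
U+10311: 4-byte form → F0 90 8C 91.
U+0178: 2-byte form → C5 B8.
U+032B: 2-byte form → CC AB.
U+F22CD: 4-byte form → F3 B2 8B 8D.
U+B68AB: 4-byte form → F2 B6 A2 AB.
U+0429: 2-byte form → D0 A9.
Concatenated (29 bytes): F0 9F A4 BF F0 9D 97 BD E6 95 A4 F0 90 8C 91 C5 B8 CC AB F3 B2 8B 8D F2 B6 A2 AB D0 A9.

F0 9F A4 BF F0 9D 97 BD E6 95 A4 F0 90 8C 91 C5 B8 CC AB F3 B2 8B 8D F2 B6 A2 AB D0 A9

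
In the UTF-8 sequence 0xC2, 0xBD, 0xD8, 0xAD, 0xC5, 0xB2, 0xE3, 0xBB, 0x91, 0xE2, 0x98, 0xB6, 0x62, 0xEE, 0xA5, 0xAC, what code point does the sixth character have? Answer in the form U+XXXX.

Offset 0: leading byte 0xC2 = 11000010 → 2-byte char #1 = C2 BD.
Offset 2: leading byte 0xD8 = 11011000 → 2-byte char #2 = D8 AD.
Offset 4: leading byte 0xC5 = 11000101 → 2-byte char #3 = C5 B2.
Offset 6: leading byte 0xE3 = 11100011 → 3-byte char #4 = E3 BB 91.
Offset 9: leading byte 0xE2 = 11100010 → 3-byte char #5 = E2 98 B6.
Offset 12: leading byte 0x62 = 01100010 → 1-byte char #6 = 62.
Leading byte 0x62 = 01100010 matches 0xxxxxxx → 1-byte sequence.
Byte 1: 0x62 = 01100010, payload 1100010 (7 bits).
Concatenate: 1100010 = 0x62 (7 bits → U+0062).

U+0062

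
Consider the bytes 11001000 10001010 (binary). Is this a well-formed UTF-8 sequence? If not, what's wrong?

valid

Leading byte 0xC8 = 11001000 → 2-byte form.
Continuation bytes 0x8A=10001010 all match 10xxxxxx.
Decoded value 0x20A is ≥ 0x80 (shortest form) and not a surrogate.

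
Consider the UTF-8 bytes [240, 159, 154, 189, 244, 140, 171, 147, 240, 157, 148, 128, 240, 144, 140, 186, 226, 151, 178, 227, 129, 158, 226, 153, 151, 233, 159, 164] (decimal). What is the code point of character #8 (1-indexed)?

U+97E4

Offset 0: leading byte 0xF0 = 11110000 → 4-byte char #1 = F0 9F 9A BD.
Offset 4: leading byte 0xF4 = 11110100 → 4-byte char #2 = F4 8C AB 93.
Offset 8: leading byte 0xF0 = 11110000 → 4-byte char #3 = F0 9D 94 80.
Offset 12: leading byte 0xF0 = 11110000 → 4-byte char #4 = F0 90 8C BA.
Offset 16: leading byte 0xE2 = 11100010 → 3-byte char #5 = E2 97 B2.
Offset 19: leading byte 0xE3 = 11100011 → 3-byte char #6 = E3 81 9E.
Offset 22: leading byte 0xE2 = 11100010 → 3-byte char #7 = E2 99 97.
Offset 25: leading byte 0xE9 = 11101001 → 3-byte char #8 = E9 9F A4.
Leading byte 0xE9 = 11101001 matches 1110xxxx → 3-byte sequence.
Byte 1: 0xE9 = 11101001, payload 1001 (4 bits).
Byte 2: 0x9F = 10011111 (10xxxxxx ✓), payload 011111.
Byte 3: 0xA4 = 10100100 (10xxxxxx ✓), payload 100100.
Concatenate: 1001011111100100 = 0x97E4 (16 bits → U+97E4).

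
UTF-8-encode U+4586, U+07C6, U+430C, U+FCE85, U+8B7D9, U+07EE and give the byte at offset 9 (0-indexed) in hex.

0xBC

U+4586 → 3-byte form E4 96 86 at offsets 0–2.
U+07C6 → 2-byte form DF 86 at offsets 3–4.
U+430C → 3-byte form E4 8C 8C at offsets 5–7.
U+FCE85 → 4-byte form F3 BC BA 85 at offsets 8–11.
Offset 9 falls in char 4's range; it's byte 2 of F3 BC BA 85 = 0xBC.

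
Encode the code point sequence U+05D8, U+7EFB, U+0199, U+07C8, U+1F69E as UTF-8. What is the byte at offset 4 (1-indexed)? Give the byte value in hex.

1-indexed offset 4 is 0-indexed offset 3.
U+05D8 → 2-byte form D7 98 at offsets 0–1.
U+7EFB → 3-byte form E7 BB BB at offsets 2–4.
Offset 3 falls in char 2's range; it's byte 2 of E7 BB BB = 0xBB.

0xBB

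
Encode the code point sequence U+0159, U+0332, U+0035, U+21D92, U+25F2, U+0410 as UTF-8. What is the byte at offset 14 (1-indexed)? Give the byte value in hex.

0x90

1-indexed offset 14 is 0-indexed offset 13.
U+0159 → 2-byte form C5 99 at offsets 0–1.
U+0332 → 2-byte form CC B2 at offsets 2–3.
U+0035 → 1-byte form 35 at offsets 4–4.
U+21D92 → 4-byte form F0 A1 B6 92 at offsets 5–8.
U+25F2 → 3-byte form E2 97 B2 at offsets 9–11.
U+0410 → 2-byte form D0 90 at offsets 12–13.
Offset 13 falls in char 6's range; it's byte 2 of D0 90 = 0x90.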